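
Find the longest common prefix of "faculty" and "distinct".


Word 1: "faculty"
Word 2: "distinct"
Comparing from start:
  Pos 0: 'f' != 'd' (stop)
LCP = "" (length 0)


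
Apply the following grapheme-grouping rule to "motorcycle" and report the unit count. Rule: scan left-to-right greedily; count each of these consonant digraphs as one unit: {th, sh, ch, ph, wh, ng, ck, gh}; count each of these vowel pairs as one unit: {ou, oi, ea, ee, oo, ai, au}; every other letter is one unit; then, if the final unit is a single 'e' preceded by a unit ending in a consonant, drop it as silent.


Word: "motorcycle" (10 letters)
Left-to-right scan:
  [1] 'm' (letter)
  [2] 'o' (letter)
  [3] 't' (letter)
  [4] 'o' (letter)
  [5] 'r' (letter)
  [6] 'c' (letter)
  [7] 'y' (letter)
  [8] 'c' (letter)
  [9] 'l' (letter)
  [10] 'e' (letter)
Units from scan: 10
Final unit is 'e' after a consonant -> drop as silent (-1)
Sound units = 9 units


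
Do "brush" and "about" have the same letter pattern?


Pattern of "brush": [0, 1, 2, 3, 4]
Pattern of "about": [0, 1, 2, 3, 4]
Patterns match
Same pattern = Yes


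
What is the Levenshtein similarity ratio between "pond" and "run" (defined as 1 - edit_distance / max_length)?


Word 1: "pond" (length 4)
Word 2: "run" (length 3)
One optimal edit sequence:
  1. substitute 'p' -> 'r'  (+1)
  2. substitute 'o' -> 'u'  (+1)
  3. keep 'n'
  4. delete 'd'  (+1)
Edit distance = 3
Max length = max(4, 3) = 4
Similarity = 1 - 3/4
= 0.2500


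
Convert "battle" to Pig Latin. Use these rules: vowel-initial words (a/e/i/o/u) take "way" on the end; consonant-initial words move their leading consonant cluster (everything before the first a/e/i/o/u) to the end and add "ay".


Word: "battle"
Starts with consonant(s) → move to end, add 'ay'
Consonant cluster: "b"
Pig Latin = "attlebay"


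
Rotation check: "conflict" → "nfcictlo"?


Word: "conflict", Candidate: "nfcictlo"
Method: check if candidate is substring of word+word
"conflictconflict" contains "nfcictlo"? No
Is rotation = No


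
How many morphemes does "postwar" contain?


Word: "postwar"
Morphemes: post- / war
Each morpheme carries meaning
= 2 morphemes


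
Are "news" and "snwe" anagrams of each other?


Word 1: "news" → sorted: ensw
Word 2: "snwe" → sorted: ensw
Same letters? ensw == ensw
Anagram = Yes


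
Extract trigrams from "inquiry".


Word: "inquiry" (length 7)
Number of trigrams = 7 - 3 + 1 = 5
  Position 0: "inq"
  Position 1: "nqu"
  Position 2: "qui"
  Position 3: "uir"
  Position 4: "iry"
Trigrams = "inq", "nqu", "qui", "uir", "iry"


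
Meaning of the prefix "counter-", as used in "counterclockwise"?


Prefix: counter-
Example: counterclockwise = counter- + clockwise
Meaning = against / opposite


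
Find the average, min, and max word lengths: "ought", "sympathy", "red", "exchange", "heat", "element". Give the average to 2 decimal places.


Lengths: "ought"=5, "sympathy"=8, "red"=3, "exchange"=8, "heat"=4, "element"=7
Sum = 35, Count = 6
Average = 35/6 = 5.83
= avg=5.83, min=3, max=8


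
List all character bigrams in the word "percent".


Word: "percent" (length 7)
Number of bigrams = 7 - 2 + 1 = 6
  Position 0: "pe"
  Position 1: "er"
  Position 2: "rc"
  Position 3: "ce"
  Position 4: "en"
  Position 5: "nt"
Bigrams = "pe", "er", "rc", "ce", "en", "nt"


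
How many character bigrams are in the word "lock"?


Word: "lock" (length 4)
Number of 2-grams = length - 2 + 1 = 4 - 2 + 1
= 3


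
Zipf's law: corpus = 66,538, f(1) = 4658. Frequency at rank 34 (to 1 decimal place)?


Zipf's law: f(r) = f(1) / r
f(1) = 4658
f(34) = 4658 / 34
= 137.0 occurrences


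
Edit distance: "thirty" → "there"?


Word 1: "thirty" (length 6)
Word 2: "there" (length 5)
One optimal edit sequence (insert/delete/substitute each cost 1):
  1. keep 't'
  2. keep 'h'
  3. substitute 'i' -> 'e'  (+1)
  4. keep 'r'
  5. delete 't'  (+1)
  6. substitute 'y' -> 'e'  (+1)
Total edit operations: 3
Edit distance = 3


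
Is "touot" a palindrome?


Word: "touot"
Reversed: "touot"
Forward == Backward? touot == touot
Palindrome = Yes


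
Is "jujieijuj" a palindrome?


Word: "jujieijuj"
Reversed: "jujieijuj"
Forward == Backward? jujieijuj == jujieijuj
Palindrome = Yes


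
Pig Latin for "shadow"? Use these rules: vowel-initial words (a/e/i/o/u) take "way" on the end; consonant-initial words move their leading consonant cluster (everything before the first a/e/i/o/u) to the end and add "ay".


Word: "shadow"
Starts with consonant(s) → move to end, add 'ay'
Consonant cluster: "sh"
Pig Latin = "adowshay"


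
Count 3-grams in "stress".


Word: "stress" (length 6)
Number of 3-grams = length - 3 + 1 = 6 - 3 + 1
= 4


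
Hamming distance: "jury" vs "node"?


Comparing character by character (same length = 4):
  Pos 0: 'j' vs 'n' !=
  Pos 1: 'u' vs 'o' !=
  Pos 2: 'r' vs 'd' !=
  Pos 3: 'y' vs 'e' !=
Hamming distance = 4


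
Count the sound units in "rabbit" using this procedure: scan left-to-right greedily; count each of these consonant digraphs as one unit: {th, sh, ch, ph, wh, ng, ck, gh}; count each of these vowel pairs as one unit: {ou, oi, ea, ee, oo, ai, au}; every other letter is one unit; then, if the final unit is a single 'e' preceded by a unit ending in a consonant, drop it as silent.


Word: "rabbit" (6 letters)
Left-to-right scan:
  1. 'r' (letter)
  2. 'a' (letter)
  3. 'b' (letter)
  4. 'b' (letter)
  5. 'i' (letter)
  6. 't' (letter)
Units from scan: 6
Sound units = 6 units


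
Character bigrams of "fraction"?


Word: "fraction" (length 8)
Number of bigrams = 8 - 2 + 1 = 7
  Position 0: "fr"
  Position 1: "ra"
  Position 2: "ac"
  Position 3: "ct"
  Position 4: "ti"
  Position 5: "io"
  Position 6: "on"
Bigrams = "fr", "ra", "ac", "ct", "ti", "io", "on"


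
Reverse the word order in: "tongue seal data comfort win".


Original: "tongue seal data comfort win"
Words (1..n): tongue | seal | data | comfort | win
Reversed (n..1): win | comfort | data | seal | tongue
Result = "win comfort data seal tongue"


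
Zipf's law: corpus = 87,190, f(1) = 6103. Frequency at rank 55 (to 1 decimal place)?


Zipf's law: f(r) = f(1) / r
f(1) = 6103
f(55) = 6103 / 55
= 111.0 occurrences


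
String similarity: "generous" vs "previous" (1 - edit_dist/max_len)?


Word 1: "generous" (length 8)
Word 2: "previous" (length 8)
One optimal edit sequence:
  1. substitute 'g' -> 'p'  (+1)
  2. substitute 'e' -> 'r'  (+1)
  3. substitute 'n' -> 'e'  (+1)
  4. substitute 'e' -> 'v'  (+1)
  5. substitute 'r' -> 'i'  (+1)
  6. keep 'o'
  7. keep 'u'
  8. keep 's'
Edit distance = 5
Max length = max(8, 8) = 8
Similarity = 1 - 5/8
= 0.3750


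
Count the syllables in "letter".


Word: "letter"
Syllable breakdown: let / ter
Counting: 2 parts
= 2 syllables


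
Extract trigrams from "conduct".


Word: "conduct" (length 7)
Number of trigrams = 7 - 3 + 1 = 5
  Position 0: "con"
  Position 1: "ond"
  Position 2: "ndu"
  Position 3: "duc"
  Position 4: "uct"
Trigrams = "con", "ond", "ndu", "duc", "uct"


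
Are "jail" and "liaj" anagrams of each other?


Word 1: "jail" → sorted: aijl
Word 2: "liaj" → sorted: aijl
Same letters? aijl == aijl
Anagram = Yes


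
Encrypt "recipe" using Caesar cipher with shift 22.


Word: "recipe"
Shift: 22
Each letter → (letter + shift) mod 26:
  'r' (17) + 22 = 13 → 'n'
  'e' (4) + 22 = 0 → 'a'
  'c' (2) + 22 = 24 → 'y'
  'i' (8) + 22 = 4 → 'e'
  'p' (15) + 22 = 11 → 'l'
  'e' (4) + 22 = 0 → 'a'
Result = "nayela"


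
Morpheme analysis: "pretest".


Word: "pretest"
Morphemes: pre- | test
Each morpheme carries meaning
= 2 morphemes


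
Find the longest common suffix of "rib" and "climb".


Word 1: "rib"
Word 2: "climb"
Comparing from end:
  Pos -1: 'b' == 'b'
  Pos -2: 'i' != 'm' (stop)
LCS = "b" (length 1)


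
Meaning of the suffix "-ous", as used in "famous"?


Suffix: -ous
As in: famous -> fame + -ous, with a spelling change
Meaning = having quality of


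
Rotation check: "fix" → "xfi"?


Word: "fix", Candidate: "xfi"
Method: check if candidate is substring of word+word
"fixfix" contains "xfi"? Yes
Is rotation = Yes


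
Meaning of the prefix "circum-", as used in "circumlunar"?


Prefix: circum-
As in: circumlunar -> circum- + lunar
Meaning = around


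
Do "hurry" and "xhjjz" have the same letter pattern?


Pattern of "hurry": [0, 1, 2, 2, 3]
Pattern of "xhjjz": [0, 1, 2, 2, 3]
Patterns match
Same pattern = Yes


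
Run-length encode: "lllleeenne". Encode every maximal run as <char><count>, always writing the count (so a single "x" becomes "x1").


String: "lllleeenne"
Scanning for consecutive runs:
  'l' x 4
  'e' x 3
  'n' x 2
  'e' x 1
RLE = "l4e3n2e1"


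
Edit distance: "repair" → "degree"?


Word 1: "repair" (length 6)
Word 2: "degree" (length 6)
One optimal edit sequence (insert/delete/substitute each cost 1):
  1. substitute 'r' -> 'd'  (+1)
  2. keep 'e'
  3. substitute 'p' -> 'g'  (+1)
  4. substitute 'a' -> 'r'  (+1)
  5. substitute 'i' -> 'e'  (+1)
  6. substitute 'r' -> 'e'  (+1)
Total edit operations: 5
Edit distance = 5


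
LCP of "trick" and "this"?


Word 1: "trick"
Word 2: "this"
Comparing from start:
  Pos 0: 't' == 't'
  Pos 1: 'r' != 'h' (stop)
LCP = "t" (length 1)


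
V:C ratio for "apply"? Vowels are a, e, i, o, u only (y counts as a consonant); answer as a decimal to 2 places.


Word: "apply"
Vowels (a,e,i,o,u): 1
Consonants: 4
Ratio = 1/4
= 0.25


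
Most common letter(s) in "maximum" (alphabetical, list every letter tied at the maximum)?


Word: "maximum"
Letter counts:
  'a': 1
  'i': 1
  'm': 3
  'u': 1
  'x': 1
Maximum count = 3
Most frequent = 'm' (3 times each)


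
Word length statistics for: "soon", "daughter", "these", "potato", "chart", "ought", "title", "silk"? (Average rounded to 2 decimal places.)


Lengths: "soon"=4, "daughter"=8, "these"=5, "potato"=6, "chart"=5, "ought"=5, "title"=5, "silk"=4
Sum = 42, Count = 8
Average = 42/8 = 5.25
= avg=5.25, min=4, max=8


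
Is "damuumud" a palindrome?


Word: "damuumud"
Reversed: "dumuumad"
Forward == Backward? damuumud != dumuumad
Palindrome = No


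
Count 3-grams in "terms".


Word: "terms" (length 5)
Number of 3-grams = length - 3 + 1 = 5 - 3 + 1
= 3


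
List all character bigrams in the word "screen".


Word: "screen" (length 6)
Number of bigrams = 6 - 2 + 1 = 5
  Position 0: "sc"
  Position 1: "cr"
  Position 2: "re"
  Position 3: "ee"
  Position 4: "en"
Bigrams = "sc", "cr", "re", "ee", "en"


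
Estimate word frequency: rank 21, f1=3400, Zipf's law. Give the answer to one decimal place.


Zipf's law: f(r) = f(1) / r
f(1) = 3400
f(21) = 3400 / 21
= 161.9 occurrences


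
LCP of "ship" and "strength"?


Word 1: "ship"
Word 2: "strength"
Comparing from start:
  Pos 0: 's' == 's'
  Pos 1: 'h' != 't' (stop)
LCP = "s" (length 1)


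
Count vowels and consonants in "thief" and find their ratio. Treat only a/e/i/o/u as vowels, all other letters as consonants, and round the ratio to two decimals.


Word: "thief"
Vowels (a,e,i,o,u): 2
Consonants: 3
Ratio = 2/3
= 0.67


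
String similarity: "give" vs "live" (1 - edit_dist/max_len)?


Word 1: "give" (length 4)
Word 2: "live" (length 4)
One optimal edit sequence:
  1. substitute 'g' -> 'l'  (+1)
  2. keep 'i'
  3. keep 'v'
  4. keep 'e'
Edit distance = 1
Max length = max(4, 4) = 4
Similarity = 1 - 1/4
= 0.7500


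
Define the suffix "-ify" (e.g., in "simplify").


Suffix: -ify
Example: simplify = simple + -ify, with a spelling change
Meaning = to make


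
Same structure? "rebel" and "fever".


Pattern of "rebel": [0, 1, 2, 1, 3]
Pattern of "fever": [0, 1, 2, 1, 3]
Patterns match
Same pattern = Yes


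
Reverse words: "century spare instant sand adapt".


Original: "century spare instant sand adapt"
Words (1..n): century | spare | instant | sand | adapt
Reversed (n..1): adapt | sand | instant | spare | century
Result = "adapt sand instant spare century"


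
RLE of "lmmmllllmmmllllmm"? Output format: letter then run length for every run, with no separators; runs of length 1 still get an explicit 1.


String: "lmmmllllmmmllllmm"
Scanning for consecutive runs:
  'l' x 1
  'm' x 3
  'l' x 4
  'm' x 3
  'l' x 4
  'm' x 2
RLE = "l1m3l4m3l4m2"


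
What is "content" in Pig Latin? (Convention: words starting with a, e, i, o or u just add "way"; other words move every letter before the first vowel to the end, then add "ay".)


Word: "content"
Starts with consonant(s) → move to end, add 'ay'
Consonant cluster: "c"
Pig Latin = "ontentcay"


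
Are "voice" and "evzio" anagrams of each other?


Word 1: "voice" → sorted: ceiov
Word 2: "evzio" → sorted: eiovz
Same letters? ceiov != eiovz
Anagram = No


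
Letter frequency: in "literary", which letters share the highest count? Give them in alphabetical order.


Word: "literary"
Letter counts:
  'a': 1
  'e': 1
  'i': 1
  'l': 1
  'r': 2
  't': 1
  'y': 1
Maximum count = 2
Most frequent = 'r' (2 times each)


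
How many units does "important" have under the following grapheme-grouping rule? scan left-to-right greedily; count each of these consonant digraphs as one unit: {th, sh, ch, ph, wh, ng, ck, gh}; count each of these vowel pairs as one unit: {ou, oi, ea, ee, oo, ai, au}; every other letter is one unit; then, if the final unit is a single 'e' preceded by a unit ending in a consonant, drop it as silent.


Word: "important" (9 letters)
Left-to-right scan:
  (1) 'i' (letter)
  (2) 'm' (letter)
  (3) 'p' (letter)
  (4) 'o' (letter)
  (5) 'r' (letter)
  (6) 't' (letter)
  (7) 'a' (letter)
  (8) 'n' (letter)
  (9) 't' (letter)
Units from scan: 9
Sound units = 9 units


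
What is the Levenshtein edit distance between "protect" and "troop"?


Word 1: "protect" (length 7)
Word 2: "troop" (length 5)
One optimal edit sequence (insert/delete/substitute each cost 1):
  1. substitute 'p' -> 't'  (+1)
  2. keep 'r'
  3. keep 'o'
  4. delete 't'  (+1)
  5. delete 'e'  (+1)
  6. substitute 'c' -> 'o'  (+1)
  7. substitute 't' -> 'p'  (+1)
Total edit operations: 5
Edit distance = 5


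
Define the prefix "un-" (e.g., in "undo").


Prefix: un-
As in: undo -> un- + do
Meaning = not / reverse


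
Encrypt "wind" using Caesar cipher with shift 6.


Word: "wind"
Shift: 6
Each letter → (letter + shift) mod 26:
  'w' (22) + 6 = 2 → 'c'
  'i' (8) + 6 = 14 → 'o'
  'n' (13) + 6 = 19 → 't'
  'd' (3) + 6 = 9 → 'j'
Result = "cotj"


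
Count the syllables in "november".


Word: "november"
Syllable breakdown: no | vem | ber
Counting: 3 parts
= 3 syllables


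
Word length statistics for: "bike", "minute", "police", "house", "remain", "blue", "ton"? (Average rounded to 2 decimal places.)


Lengths: "bike"=4, "minute"=6, "police"=6, "house"=5, "remain"=6, "blue"=4, "ton"=3
Sum = 34, Count = 7
Average = 34/7 = 4.86
= avg=4.86, min=3, max=6


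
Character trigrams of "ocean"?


Word: "ocean" (length 5)
Number of trigrams = 5 - 3 + 1 = 3
  Position 0: "oce"
  Position 1: "cea"
  Position 2: "ean"
Trigrams = "oce", "cea", "ean"


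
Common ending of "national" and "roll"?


Word 1: "national"
Word 2: "roll"
Comparing from end:
  Pos -1: 'l' == 'l'
  Pos -2: 'a' != 'l' (stop)
LCS = "l" (length 1)


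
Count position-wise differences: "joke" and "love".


Comparing character by character (same length = 4):
  Pos 0: 'j' vs 'l' !=
  Pos 1: 'o' vs 'o' =
  Pos 2: 'k' vs 'v' !=
  Pos 3: 'e' vs 'e' =
Hamming distance = 2


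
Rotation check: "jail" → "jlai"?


Word: "jail", Candidate: "jlai"
Method: check if candidate is substring of word+word
"jailjail" contains "jlai"? No
Is rotation = No


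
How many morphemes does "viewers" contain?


Word: "viewers"
Morphemes: view / -er / -s
Each morpheme carries meaning
= 3 morphemes


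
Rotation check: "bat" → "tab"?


Word: "bat", Candidate: "tab"
Method: check if candidate is substring of word+word
"batbat" contains "tab"? No
Is rotation = No


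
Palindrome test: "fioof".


Word: "fioof"
Reversed: "fooif"
Forward == Backward? fioof != fooif
Palindrome = No


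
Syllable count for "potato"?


Word: "potato"
Syllable breakdown: po-ta-to
Counting: 3 parts
= 3 syllables


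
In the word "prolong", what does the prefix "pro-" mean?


Prefix: pro-
As in: prolong -> pro- + long
Meaning = forward / in favor of


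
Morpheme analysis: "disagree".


Word: "disagree"
Morphemes: dis- | agree
Each morpheme carries meaning
= 2 morphemes


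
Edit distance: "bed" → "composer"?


Word 1: "bed" (length 3)
Word 2: "composer" (length 8)
One optimal edit sequence (insert/delete/substitute each cost 1):
  1. insert 'c'  (+1)
  2. insert 'o'  (+1)
  3. insert 'm'  (+1)
  4. insert 'p'  (+1)
  5. insert 'o'  (+1)
  6. substitute 'b' -> 's'  (+1)
  7. keep 'e'
  8. substitute 'd' -> 'r'  (+1)
Total edit operations: 7
Edit distance = 7


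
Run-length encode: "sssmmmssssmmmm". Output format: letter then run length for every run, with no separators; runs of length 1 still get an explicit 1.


String: "sssmmmssssmmmm"
Scanning for consecutive runs:
  's' x 3
  'm' x 3
  's' x 4
  'm' x 4
RLE = "s3m3s4m4"


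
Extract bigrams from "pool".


Word: "pool" (length 4)
Number of bigrams = 4 - 2 + 1 = 3
  Position 0: "po"
  Position 1: "oo"
  Position 2: "ol"
Bigrams = "po", "oo", "ol"


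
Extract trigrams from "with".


Word: "with" (length 4)
Number of trigrams = 4 - 3 + 1 = 2
  Position 0: "wit"
  Position 1: "ith"
Trigrams = "wit", "ith"


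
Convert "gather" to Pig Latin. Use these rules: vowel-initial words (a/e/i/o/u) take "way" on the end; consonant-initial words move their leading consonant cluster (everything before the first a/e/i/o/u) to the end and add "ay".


Word: "gather"
Starts with consonant(s) → move to end, add 'ay'
Consonant cluster: "g"
Pig Latin = "athergay"


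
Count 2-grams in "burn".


Word: "burn" (length 4)
Number of 2-grams = length - 2 + 1 = 4 - 2 + 1
= 3


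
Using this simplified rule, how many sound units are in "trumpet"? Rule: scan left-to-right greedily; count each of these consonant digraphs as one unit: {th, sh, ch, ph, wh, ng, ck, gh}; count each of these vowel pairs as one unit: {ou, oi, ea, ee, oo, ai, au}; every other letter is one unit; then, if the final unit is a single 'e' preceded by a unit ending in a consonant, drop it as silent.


Word: "trumpet" (7 letters)
Left-to-right scan:
  1. 't' (letter)
  2. 'r' (letter)
  3. 'u' (letter)
  4. 'm' (letter)
  5. 'p' (letter)
  6. 'e' (letter)
  7. 't' (letter)
Units from scan: 7
Sound units = 7 units


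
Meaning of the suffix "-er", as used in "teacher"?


Suffix: -er
As in: teacher -> teach + -er
Meaning = one who / more


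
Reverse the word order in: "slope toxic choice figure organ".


Original: "slope toxic choice figure organ"
Words (1..n): slope | toxic | choice | figure | organ
Reversed (n..1): organ | figure | choice | toxic | slope
Result = "organ figure choice toxic slope"


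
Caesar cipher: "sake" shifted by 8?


Word: "sake"
Shift: 8
Each letter → (letter + shift) mod 26:
  's' (18) + 8 = 0 → 'a'
  'a' (0) + 8 = 8 → 'i'
  'k' (10) + 8 = 18 → 's'
  'e' (4) + 8 = 12 → 'm'
Result = "aism"


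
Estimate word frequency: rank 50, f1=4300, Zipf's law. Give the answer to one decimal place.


Zipf's law: f(r) = f(1) / r
f(1) = 4300
f(50) = 4300 / 50
= 86.0 occurrences


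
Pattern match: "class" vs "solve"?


Pattern of "class": [0, 1, 2, 3, 3]
Pattern of "solve": [0, 1, 2, 3, 4]
Patterns do not match
Same pattern = No


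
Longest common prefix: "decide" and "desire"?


Word 1: "decide"
Word 2: "desire"
Comparing from start:
  Pos 0: 'd' == 'd'
  Pos 1: 'e' == 'e'
  Pos 2: 'c' != 's' (stop)
LCP = "de" (length 2)


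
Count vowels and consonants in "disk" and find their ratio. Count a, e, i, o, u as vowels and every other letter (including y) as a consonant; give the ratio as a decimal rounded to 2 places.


Word: "disk"
Vowels (a,e,i,o,u): 1
Consonants: 3
Ratio = 1/3
= 0.33


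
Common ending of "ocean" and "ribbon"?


Word 1: "ocean"
Word 2: "ribbon"
Comparing from end:
  Pos -1: 'n' == 'n'
  Pos -2: 'a' != 'o' (stop)
LCS = "n" (length 1)


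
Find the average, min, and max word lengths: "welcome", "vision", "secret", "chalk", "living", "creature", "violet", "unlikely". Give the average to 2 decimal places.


Lengths: "welcome"=7, "vision"=6, "secret"=6, "chalk"=5, "living"=6, "creature"=8, "violet"=6, "unlikely"=8
Sum = 52, Count = 8
Average = 52/8 = 6.50
= avg=6.50, min=5, max=8


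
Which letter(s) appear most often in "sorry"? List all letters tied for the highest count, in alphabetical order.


Word: "sorry"
Letter counts:
  'o': 1
  'r': 2
  's': 1
  'y': 1
Maximum count = 2
Most frequent = 'r' (2 times each)


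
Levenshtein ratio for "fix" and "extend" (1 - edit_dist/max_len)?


Word 1: "fix" (length 3)
Word 2: "extend" (length 6)
One optimal edit sequence:
  1. insert 'e'  (+1)
  2. insert 'x'  (+1)
  3. insert 't'  (+1)
  4. substitute 'f' -> 'e'  (+1)
  5. substitute 'i' -> 'n'  (+1)
  6. substitute 'x' -> 'd'  (+1)
Edit distance = 6
Max length = max(3, 6) = 6
Similarity = 1 - 6/6
= 0.0000


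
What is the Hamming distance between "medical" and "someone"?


Comparing character by character (same length = 7):
  Pos 0: 'm' vs 's' !=
  Pos 1: 'e' vs 'o' !=
  Pos 2: 'd' vs 'm' !=
  Pos 3: 'i' vs 'e' !=
  Pos 4: 'c' vs 'o' !=
  Pos 5: 'a' vs 'n' !=
  Pos 6: 'l' vs 'e' !=
Hamming distance = 7


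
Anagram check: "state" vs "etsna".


Word 1: "state" → sorted: aestt
Word 2: "etsna" → sorted: aenst
Same letters? aestt != aenst
Anagram = No


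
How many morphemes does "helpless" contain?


Word: "helpless"
Morphemes: help / -less
Each morpheme carries meaning
= 2 morphemes


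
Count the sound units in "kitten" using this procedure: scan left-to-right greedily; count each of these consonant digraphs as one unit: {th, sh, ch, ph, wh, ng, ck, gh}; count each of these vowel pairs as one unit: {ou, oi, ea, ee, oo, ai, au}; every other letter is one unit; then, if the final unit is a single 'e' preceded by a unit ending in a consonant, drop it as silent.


Word: "kitten" (6 letters)
Left-to-right scan:
  [1] 'k' (letter)
  [2] 'i' (letter)
  [3] 't' (letter)
  [4] 't' (letter)
  [5] 'e' (letter)
  [6] 'n' (letter)
Units from scan: 6
Sound units = 6 units


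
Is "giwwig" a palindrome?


Word: "giwwig"
Reversed: "giwwig"
Forward == Backward? giwwig == giwwig
Palindrome = Yes


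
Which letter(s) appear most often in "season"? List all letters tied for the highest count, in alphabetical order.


Word: "season"
Letter counts:
  'a': 1
  'e': 1
  'n': 1
  'o': 1
  's': 2
Maximum count = 2
Most frequent = 's' (2 times each)


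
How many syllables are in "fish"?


Word: "fish"
Syllable breakdown: fish
Counting: 1 part
= 1 syllable


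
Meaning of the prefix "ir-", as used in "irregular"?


Prefix: ir-
Example: irregular = ir- + regular
Meaning = not


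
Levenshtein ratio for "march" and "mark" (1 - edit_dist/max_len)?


Word 1: "march" (length 5)
Word 2: "mark" (length 4)
One optimal edit sequence:
  1. keep 'm'
  2. keep 'a'
  3. keep 'r'
  4. delete 'c'  (+1)
  5. substitute 'h' -> 'k'  (+1)
Edit distance = 2
Max length = max(5, 4) = 5
Similarity = 1 - 2/5
= 0.6000


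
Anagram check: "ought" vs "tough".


Word 1: "ought" → sorted: ghotu
Word 2: "tough" → sorted: ghotu
Same letters? ghotu == ghotu
Anagram = Yes


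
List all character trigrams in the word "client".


Word: "client" (length 6)
Number of trigrams = 6 - 3 + 1 = 4
  Position 0: "cli"
  Position 1: "lie"
  Position 2: "ien"
  Position 3: "ent"
Trigrams = "cli", "lie", "ien", "ent"


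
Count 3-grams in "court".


Word: "court" (length 5)
Number of 3-grams = length - 3 + 1 = 5 - 3 + 1
= 3


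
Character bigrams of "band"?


Word: "band" (length 4)
Number of bigrams = 4 - 2 + 1 = 3
  Position 0: "ba"
  Position 1: "an"
  Position 2: "nd"
Bigrams = "ba", "an", "nd"


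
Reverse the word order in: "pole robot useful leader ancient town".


Original: "pole robot useful leader ancient town"
Words (1..n): pole | robot | useful | leader | ancient | town
Reversed (n..1): town | ancient | leader | useful | robot | pole
Result = "town ancient leader useful robot pole"


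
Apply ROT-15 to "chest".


Word: "chest"
Shift: 15
Each letter → (letter + shift) mod 26:
  'c' (2) + 15 = 17 → 'r'
  'h' (7) + 15 = 22 → 'w'
  'e' (4) + 15 = 19 → 't'
  's' (18) + 15 = 7 → 'h'
  't' (19) + 15 = 8 → 'i'
Result = "rwthi"


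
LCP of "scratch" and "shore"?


Word 1: "scratch"
Word 2: "shore"
Comparing from start:
  Pos 0: 's' == 's'
  Pos 1: 'c' != 'h' (stop)
LCP = "s" (length 1)


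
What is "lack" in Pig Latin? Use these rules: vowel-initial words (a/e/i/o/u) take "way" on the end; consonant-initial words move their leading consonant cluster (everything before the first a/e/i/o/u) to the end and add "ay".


Word: "lack"
Starts with consonant(s) → move to end, add 'ay'
Consonant cluster: "l"
Pig Latin = "acklay"


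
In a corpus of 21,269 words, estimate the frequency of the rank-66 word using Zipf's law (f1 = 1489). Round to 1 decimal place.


Zipf's law: f(r) = f(1) / r
f(1) = 1489
f(66) = 1489 / 66
= 22.6 occurrences


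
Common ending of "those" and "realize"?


Word 1: "those"
Word 2: "realize"
Comparing from end:
  Pos -1: 'e' == 'e'
  Pos -2: 's' != 'z' (stop)
LCS = "e" (length 1)


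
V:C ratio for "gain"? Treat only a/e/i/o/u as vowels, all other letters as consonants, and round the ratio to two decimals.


Word: "gain"
Vowels (a,e,i,o,u): 2
Consonants: 2
Ratio = 2/2
= 1.00


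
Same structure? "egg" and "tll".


Pattern of "egg": [0, 1, 1]
Pattern of "tll": [0, 1, 1]
Patterns match
Same pattern = Yes


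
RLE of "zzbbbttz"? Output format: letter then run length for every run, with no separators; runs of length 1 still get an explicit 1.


String: "zzbbbttz"
Scanning for consecutive runs:
  'z' x 2
  'b' x 3
  't' x 2
  'z' x 1
RLE = "z2b3t2z1"


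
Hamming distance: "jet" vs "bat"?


Comparing character by character (same length = 3):
  Pos 0: 'j' vs 'b' !=
  Pos 1: 'e' vs 'a' !=
  Pos 2: 't' vs 't' =
Hamming distance = 2


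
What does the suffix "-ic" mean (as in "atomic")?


Suffix: -ic
Example: atomic (atom + -ic)
Meaning = relating to


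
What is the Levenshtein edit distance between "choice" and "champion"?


Word 1: "choice" (length 6)
Word 2: "champion" (length 8)
One optimal edit sequence (insert/delete/substitute each cost 1):
  1. keep 'c'
  2. keep 'h'
  3. insert 'a'  (+1)
  4. insert 'm'  (+1)
  5. substitute 'o' -> 'p'  (+1)
  6. keep 'i'
  7. substitute 'c' -> 'o'  (+1)
  8. substitute 'e' -> 'n'  (+1)
Total edit operations: 5
Edit distance = 5


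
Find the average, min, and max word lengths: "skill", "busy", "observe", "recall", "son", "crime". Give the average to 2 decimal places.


Lengths: "skill"=5, "busy"=4, "observe"=7, "recall"=6, "son"=3, "crime"=5
Sum = 30, Count = 6
Average = 30/6 = 5.00
= avg=5.00, min=3, max=7


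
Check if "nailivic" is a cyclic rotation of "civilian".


Word: "civilian", Candidate: "nailivic"
Method: check if candidate is substring of word+word
"civiliancivilian" contains "nailivic"? No
Is rotation = No


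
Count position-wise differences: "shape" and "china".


Comparing character by character (same length = 5):
  Pos 0: 's' vs 'c' !=
  Pos 1: 'h' vs 'h' =
  Pos 2: 'a' vs 'i' !=
  Pos 3: 'p' vs 'n' !=
  Pos 4: 'e' vs 'a' !=
Hamming distance = 4


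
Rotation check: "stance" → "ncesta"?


Word: "stance", Candidate: "ncesta"
Method: check if candidate is substring of word+word
"stancestance" contains "ncesta"? Yes
Is rotation = Yes


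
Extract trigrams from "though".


Word: "though" (length 6)
Number of trigrams = 6 - 3 + 1 = 4
  Position 0: "tho"
  Position 1: "hou"
  Position 2: "oug"
  Position 3: "ugh"
Trigrams = "tho", "hou", "oug", "ugh"


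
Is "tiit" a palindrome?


Word: "tiit"
Reversed: "tiit"
Forward == Backward? tiit == tiit
Palindrome = Yes


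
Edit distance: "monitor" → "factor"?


Word 1: "monitor" (length 7)
Word 2: "factor" (length 6)
One optimal edit sequence (insert/delete/substitute each cost 1):
  1. delete 'm'  (+1)
  2. substitute 'o' -> 'f'  (+1)
  3. substitute 'n' -> 'a'  (+1)
  4. substitute 'i' -> 'c'  (+1)
  5. keep 't'
  6. keep 'o'
  7. keep 'r'
Total edit operations: 4
Edit distance = 4


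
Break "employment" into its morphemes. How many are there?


Word: "employment"
Morphemes: employ + -ment
Each morpheme carries meaning
= 2 morphemes


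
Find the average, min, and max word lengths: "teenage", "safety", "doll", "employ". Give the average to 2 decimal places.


Lengths: "teenage"=7, "safety"=6, "doll"=4, "employ"=6
Sum = 23, Count = 4
Average = 23/4 = 5.75
= avg=5.75, min=4, max=7


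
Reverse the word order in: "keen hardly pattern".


Original: "keen hardly pattern"
Words (1..n): keen | hardly | pattern
Reversed (n..1): pattern | hardly | keen
Result = "pattern hardly keen"


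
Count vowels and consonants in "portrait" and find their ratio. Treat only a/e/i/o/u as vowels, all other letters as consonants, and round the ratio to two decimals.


Word: "portrait"
Vowels (a,e,i,o,u): 3
Consonants: 5
Ratio = 3/5
= 0.60


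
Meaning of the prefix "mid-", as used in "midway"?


Prefix: mid-
As in: midway -> mid- + way
Meaning = middle


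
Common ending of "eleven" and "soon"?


Word 1: "eleven"
Word 2: "soon"
Comparing from end:
  Pos -1: 'n' == 'n'
  Pos -2: 'e' != 'o' (stop)
LCS = "n" (length 1)


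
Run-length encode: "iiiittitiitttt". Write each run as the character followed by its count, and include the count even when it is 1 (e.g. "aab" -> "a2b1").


String: "iiiittitiitttt"
Scanning for consecutive runs:
  'i' x 4
  't' x 2
  'i' x 1
  't' x 1
  'i' x 2
  't' x 4
RLE = "i4t2i1t1i2t4"


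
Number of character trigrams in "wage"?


Word: "wage" (length 4)
Number of 3-grams = length - 3 + 1 = 4 - 3 + 1
= 2


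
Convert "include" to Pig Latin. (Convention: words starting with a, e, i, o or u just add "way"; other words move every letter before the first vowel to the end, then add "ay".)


Word: "include"
Starts with vowel → add 'way'
Pig Latin = "includeway"


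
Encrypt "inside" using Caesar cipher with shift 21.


Word: "inside"
Shift: 21
Each letter → (letter + shift) mod 26:
  'i' (8) + 21 = 3 → 'd'
  'n' (13) + 21 = 8 → 'i'
  's' (18) + 21 = 13 → 'n'
  'i' (8) + 21 = 3 → 'd'
  'd' (3) + 21 = 24 → 'y'
  'e' (4) + 21 = 25 → 'z'
Result = "dindyz"


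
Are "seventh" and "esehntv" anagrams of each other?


Word 1: "seventh" → sorted: eehnstv
Word 2: "esehntv" → sorted: eehnstv
Same letters? eehnstv == eehnstv
Anagram = Yes


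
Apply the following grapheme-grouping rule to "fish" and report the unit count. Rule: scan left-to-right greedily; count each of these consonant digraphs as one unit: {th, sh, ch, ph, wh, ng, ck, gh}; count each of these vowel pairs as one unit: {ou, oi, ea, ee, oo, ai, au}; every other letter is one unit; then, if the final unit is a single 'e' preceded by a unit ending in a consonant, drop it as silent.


Word: "fish" (4 letters)
Left-to-right scan:
  1. 'f' (letter)
  2. 'i' (letter)
  3. 'sh' (digraph)
Units from scan: 3
Sound units = 3 units


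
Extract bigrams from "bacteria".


Word: "bacteria" (length 8)
Number of bigrams = 8 - 2 + 1 = 7
  Position 0: "ba"
  Position 1: "ac"
  Position 2: "ct"
  Position 3: "te"
  Position 4: "er"
  Position 5: "ri"
  Position 6: "ia"
Bigrams = "ba", "ac", "ct", "te", "er", "ri", "ia"


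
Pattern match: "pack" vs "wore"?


Pattern of "pack": [0, 1, 2, 3]
Pattern of "wore": [0, 1, 2, 3]
Patterns match
Same pattern = Yes


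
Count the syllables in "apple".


Word: "apple"
Syllable breakdown: ap / ple
Counting: 2 parts
= 2 syllables


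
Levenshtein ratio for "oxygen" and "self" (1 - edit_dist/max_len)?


Word 1: "oxygen" (length 6)
Word 2: "self" (length 4)
One optimal edit sequence:
  1. delete 'o'  (+1)
  2. delete 'x'  (+1)
  3. substitute 'y' -> 's'  (+1)
  4. substitute 'g' -> 'e'  (+1)
  5. substitute 'e' -> 'l'  (+1)
  6. substitute 'n' -> 'f'  (+1)
Edit distance = 6
Max length = max(6, 4) = 6
Similarity = 1 - 6/6
= 0.0000


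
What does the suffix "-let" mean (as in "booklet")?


Suffix: -let
Example: booklet (book + -let)
Meaning = small


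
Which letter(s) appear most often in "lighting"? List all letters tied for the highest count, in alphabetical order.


Word: "lighting"
Letter counts:
  'g': 2
  'h': 1
  'i': 2
  'l': 1
  'n': 1
  't': 1
Maximum count = 2
Most frequent = 'g', 'i' (2 times each)


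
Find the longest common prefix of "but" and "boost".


Word 1: "but"
Word 2: "boost"
Comparing from start:
  Pos 0: 'b' == 'b'
  Pos 1: 'u' != 'o' (stop)
LCP = "b" (length 1)


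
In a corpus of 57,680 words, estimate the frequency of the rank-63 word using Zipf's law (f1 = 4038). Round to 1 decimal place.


Zipf's law: f(r) = f(1) / r
f(1) = 4038
f(63) = 4038 / 63
= 64.1 occurrences


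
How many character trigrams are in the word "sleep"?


Word: "sleep" (length 5)
Number of 3-grams = length - 3 + 1 = 5 - 3 + 1
= 3


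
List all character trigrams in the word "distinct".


Word: "distinct" (length 8)
Number of trigrams = 8 - 3 + 1 = 6
  Position 0: "dis"
  Position 1: "ist"
  Position 2: "sti"
  Position 3: "tin"
  Position 4: "inc"
  Position 5: "nct"
Trigrams = "dis", "ist", "sti", "tin", "inc", "nct"


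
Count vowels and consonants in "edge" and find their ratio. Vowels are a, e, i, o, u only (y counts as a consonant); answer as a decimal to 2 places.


Word: "edge"
Vowels (a,e,i,o,u): 2
Consonants: 2
Ratio = 2/2
= 1.00


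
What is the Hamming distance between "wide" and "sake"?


Comparing character by character (same length = 4):
  Pos 0: 'w' vs 's' !=
  Pos 1: 'i' vs 'a' !=
  Pos 2: 'd' vs 'k' !=
  Pos 3: 'e' vs 'e' =
Hamming distance = 3


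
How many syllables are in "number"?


Word: "number"
Syllable breakdown: num / ber
Counting: 2 parts
= 2 syllables


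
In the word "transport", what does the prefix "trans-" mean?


Prefix: trans-
As in: transport -> trans- + port
Meaning = across


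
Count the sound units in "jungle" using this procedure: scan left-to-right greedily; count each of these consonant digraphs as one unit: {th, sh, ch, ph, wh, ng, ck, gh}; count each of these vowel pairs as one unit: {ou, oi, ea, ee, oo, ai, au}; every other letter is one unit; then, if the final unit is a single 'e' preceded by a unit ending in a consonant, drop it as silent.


Word: "jungle" (6 letters)
Left-to-right scan:
  (1) 'j' (letter)
  (2) 'u' (letter)
  (3) 'ng' (digraph)
  (4) 'l' (letter)
  (5) 'e' (letter)
Units from scan: 5
Final unit is 'e' after a consonant -> drop as silent (-1)
Sound units = 4 units


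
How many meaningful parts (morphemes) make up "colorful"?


Word: "colorful"
Morphemes: color | -ful
Each morpheme carries meaning
= 2 morphemes


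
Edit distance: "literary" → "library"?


Word 1: "literary" (length 8)
Word 2: "library" (length 7)
One optimal edit sequence (insert/delete/substitute each cost 1):
  1. keep 'l'
  2. keep 'i'
  3. delete 't'  (+1)
  4. substitute 'e' -> 'b'  (+1)
  5. keep 'r'
  6. keep 'a'
  7. keep 'r'
  8. keep 'y'
Total edit operations: 2
Edit distance = 2


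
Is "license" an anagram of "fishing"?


Word 1: "fishing" → sorted: fghiins
Word 2: "license" → sorted: ceeilns
Same letters? fghiins != ceeilns
Anagram = No


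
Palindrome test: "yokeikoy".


Word: "yokeikoy"
Reversed: "yokiekoy"
Forward == Backward? yokeikoy != yokiekoy
Palindrome = No


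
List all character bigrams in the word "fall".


Word: "fall" (length 4)
Number of bigrams = 4 - 2 + 1 = 3
  Position 0: "fa"
  Position 1: "al"
  Position 2: "ll"
Bigrams = "fa", "al", "ll"


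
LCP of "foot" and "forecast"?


Word 1: "foot"
Word 2: "forecast"
Comparing from start:
  Pos 0: 'f' == 'f'
  Pos 1: 'o' == 'o'
  Pos 2: 'o' != 'r' (stop)
LCP = "fo" (length 2)


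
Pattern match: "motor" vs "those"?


Pattern of "motor": [0, 1, 2, 1, 3]
Pattern of "those": [0, 1, 2, 3, 4]
Patterns do not match
Same pattern = No


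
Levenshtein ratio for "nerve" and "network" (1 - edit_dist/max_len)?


Word 1: "nerve" (length 5)
Word 2: "network" (length 7)
One optimal edit sequence:
  1. keep 'n'
  2. keep 'e'
  3. insert 't'  (+1)
  4. insert 'w'  (+1)
  5. substitute 'r' -> 'o'  (+1)
  6. substitute 'v' -> 'r'  (+1)
  7. substitute 'e' -> 'k'  (+1)
Edit distance = 5
Max length = max(5, 7) = 7
Similarity = 1 - 5/7
= 0.2857


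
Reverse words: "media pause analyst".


Original: "media pause analyst"
Words (1..n): media | pause | analyst
Reversed (n..1): analyst | pause | media
Result = "analyst pause media"


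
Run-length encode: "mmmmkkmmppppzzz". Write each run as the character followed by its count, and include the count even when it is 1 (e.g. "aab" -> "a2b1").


String: "mmmmkkmmppppzzz"
Scanning for consecutive runs:
  'm' x 4
  'k' x 2
  'm' x 2
  'p' x 4
  'z' x 3
RLE = "m4k2m2p4z3"


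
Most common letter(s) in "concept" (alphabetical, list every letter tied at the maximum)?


Word: "concept"
Letter counts:
  'c': 2
  'e': 1
  'n': 1
  'o': 1
  'p': 1
  't': 1
Maximum count = 2
Most frequent = 'c' (2 times each)


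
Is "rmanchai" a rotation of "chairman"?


Word: "chairman", Candidate: "rmanchai"
Method: check if candidate is substring of word+word
"chairmanchairman" contains "rmanchai"? Yes
Is rotation = Yes


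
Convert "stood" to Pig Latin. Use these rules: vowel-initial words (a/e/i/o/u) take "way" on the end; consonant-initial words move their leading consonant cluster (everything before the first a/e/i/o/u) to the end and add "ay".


Word: "stood"
Starts with consonant(s) → move to end, add 'ay'
Consonant cluster: "st"
Pig Latin = "oodstay"


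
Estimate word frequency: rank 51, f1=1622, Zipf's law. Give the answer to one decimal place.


Zipf's law: f(r) = f(1) / r
f(1) = 1622
f(51) = 1622 / 51
= 31.8 occurrences


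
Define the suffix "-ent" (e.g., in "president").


Suffix: -ent
Example: president (preside + -ent, with a spelling change)
Meaning = one who / that which


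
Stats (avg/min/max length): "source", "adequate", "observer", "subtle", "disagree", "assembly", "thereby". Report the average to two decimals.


Lengths: "source"=6, "adequate"=8, "observer"=8, "subtle"=6, "disagree"=8, "assembly"=8, "thereby"=7
Sum = 51, Count = 7
Average = 51/7 = 7.29
= avg=7.29, min=6, max=8


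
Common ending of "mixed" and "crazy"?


Word 1: "mixed"
Word 2: "crazy"
Comparing from end:
  Pos -1: 'd' != 'y' (stop)
LCS = "" (length 0)


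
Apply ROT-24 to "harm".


Word: "harm"
Shift: 24
Each letter → (letter + shift) mod 26:
  'h' (7) + 24 = 5 → 'f'
  'a' (0) + 24 = 24 → 'y'
  'r' (17) + 24 = 15 → 'p'
  'm' (12) + 24 = 10 → 'k'
Result = "fypk"


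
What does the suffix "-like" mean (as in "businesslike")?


Suffix: -like
Example: businesslike = business + -like
Meaning = resembling


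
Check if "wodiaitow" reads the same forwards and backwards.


Word: "wodiaitow"
Reversed: "wotiaidow"
Forward == Backward? wodiaitow != wotiaidow
Palindrome = No


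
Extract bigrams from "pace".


Word: "pace" (length 4)
Number of bigrams = 4 - 2 + 1 = 3
  Position 0: "pa"
  Position 1: "ac"
  Position 2: "ce"
Bigrams = "pa", "ac", "ce"
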